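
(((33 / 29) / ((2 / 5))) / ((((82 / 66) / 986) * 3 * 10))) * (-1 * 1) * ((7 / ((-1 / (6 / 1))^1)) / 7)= 451.54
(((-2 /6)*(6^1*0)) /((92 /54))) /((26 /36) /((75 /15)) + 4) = 0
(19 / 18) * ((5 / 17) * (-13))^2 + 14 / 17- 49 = -170339 / 5202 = -32.74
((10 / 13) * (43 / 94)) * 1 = 215 / 611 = 0.35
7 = 7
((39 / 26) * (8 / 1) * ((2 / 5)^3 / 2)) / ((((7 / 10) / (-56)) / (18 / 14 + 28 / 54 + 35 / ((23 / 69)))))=-3281.03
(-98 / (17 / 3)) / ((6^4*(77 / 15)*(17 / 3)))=-35 / 76296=-0.00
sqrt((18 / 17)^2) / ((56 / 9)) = 0.17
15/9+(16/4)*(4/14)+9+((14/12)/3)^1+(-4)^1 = 1033/126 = 8.20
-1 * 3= -3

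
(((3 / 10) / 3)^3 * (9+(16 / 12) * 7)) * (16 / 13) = 22 / 975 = 0.02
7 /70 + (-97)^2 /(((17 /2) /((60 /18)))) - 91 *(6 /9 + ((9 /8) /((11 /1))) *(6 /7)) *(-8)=4239.06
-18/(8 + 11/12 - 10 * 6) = 216/613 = 0.35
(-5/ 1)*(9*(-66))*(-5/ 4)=-7425/ 2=-3712.50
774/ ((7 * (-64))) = -387/ 224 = -1.73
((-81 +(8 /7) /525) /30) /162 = -0.02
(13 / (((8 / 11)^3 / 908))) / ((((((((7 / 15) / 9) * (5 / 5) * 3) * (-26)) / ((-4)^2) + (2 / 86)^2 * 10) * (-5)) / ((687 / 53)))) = 4082166717057 / 12693712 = 321589.68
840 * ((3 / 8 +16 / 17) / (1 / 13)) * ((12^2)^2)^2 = 105059577692160 / 17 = 6179975158362.35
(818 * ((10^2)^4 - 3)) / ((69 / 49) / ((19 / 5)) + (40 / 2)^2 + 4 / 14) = 76155797715326 / 373011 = 204165018.50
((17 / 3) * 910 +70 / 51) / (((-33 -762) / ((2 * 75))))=-2630600 / 2703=-973.21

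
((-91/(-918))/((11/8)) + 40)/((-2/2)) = -202324/5049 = -40.07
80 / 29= 2.76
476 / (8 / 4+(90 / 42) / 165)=36652 / 155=236.46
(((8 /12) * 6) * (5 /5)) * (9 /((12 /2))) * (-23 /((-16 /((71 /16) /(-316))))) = -4899 /40448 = -0.12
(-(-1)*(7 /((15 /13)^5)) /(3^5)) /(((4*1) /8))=5198102 /184528125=0.03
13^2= 169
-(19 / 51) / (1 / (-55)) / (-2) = -1045 / 102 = -10.25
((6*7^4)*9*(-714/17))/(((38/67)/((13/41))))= -2371501314/779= -3044289.23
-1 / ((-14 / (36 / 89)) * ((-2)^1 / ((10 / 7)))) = -0.02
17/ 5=3.40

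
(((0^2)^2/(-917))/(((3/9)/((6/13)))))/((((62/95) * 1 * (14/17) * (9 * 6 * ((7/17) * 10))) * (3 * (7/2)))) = 0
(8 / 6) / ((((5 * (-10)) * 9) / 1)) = -2 / 675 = -0.00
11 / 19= 0.58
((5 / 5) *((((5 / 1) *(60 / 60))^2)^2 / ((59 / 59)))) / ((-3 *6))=-625 / 18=-34.72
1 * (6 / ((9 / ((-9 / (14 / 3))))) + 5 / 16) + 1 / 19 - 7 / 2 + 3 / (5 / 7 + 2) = -7055 / 2128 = -3.32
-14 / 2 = -7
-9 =-9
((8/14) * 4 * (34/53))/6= 272/1113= 0.24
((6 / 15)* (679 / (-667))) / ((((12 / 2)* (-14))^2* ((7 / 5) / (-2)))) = 0.00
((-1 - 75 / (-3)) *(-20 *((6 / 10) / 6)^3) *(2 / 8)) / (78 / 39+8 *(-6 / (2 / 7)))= 3 / 4150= 0.00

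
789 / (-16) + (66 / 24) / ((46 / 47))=-46.50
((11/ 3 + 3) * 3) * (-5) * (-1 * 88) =8800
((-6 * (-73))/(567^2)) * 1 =146/107163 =0.00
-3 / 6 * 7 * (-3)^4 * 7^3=-194481 / 2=-97240.50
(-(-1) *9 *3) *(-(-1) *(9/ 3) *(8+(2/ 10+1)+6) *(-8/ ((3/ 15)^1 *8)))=-6156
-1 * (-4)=4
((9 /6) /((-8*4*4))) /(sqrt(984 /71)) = -sqrt(17466) /41984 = -0.00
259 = 259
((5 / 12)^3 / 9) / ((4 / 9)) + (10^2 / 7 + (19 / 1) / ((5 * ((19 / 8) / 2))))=4234519 / 241920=17.50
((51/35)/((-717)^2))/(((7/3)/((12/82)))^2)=0.00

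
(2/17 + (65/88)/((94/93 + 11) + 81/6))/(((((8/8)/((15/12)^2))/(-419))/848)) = -4444175875/54604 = -81389.20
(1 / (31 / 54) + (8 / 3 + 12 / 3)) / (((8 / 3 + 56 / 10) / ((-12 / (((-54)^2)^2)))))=-0.00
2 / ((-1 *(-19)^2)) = -0.01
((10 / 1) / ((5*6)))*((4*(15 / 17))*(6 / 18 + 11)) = 13.33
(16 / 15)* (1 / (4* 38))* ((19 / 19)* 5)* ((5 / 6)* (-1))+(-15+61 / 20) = -40969 / 3420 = -11.98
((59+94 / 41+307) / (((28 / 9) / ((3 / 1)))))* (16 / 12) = 135900 / 287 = 473.52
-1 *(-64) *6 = 384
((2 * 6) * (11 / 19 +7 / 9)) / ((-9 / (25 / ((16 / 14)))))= -20300 / 513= -39.57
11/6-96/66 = 25/66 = 0.38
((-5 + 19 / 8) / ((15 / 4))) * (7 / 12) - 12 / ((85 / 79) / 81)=-368749 / 408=-903.80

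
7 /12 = 0.58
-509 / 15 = -33.93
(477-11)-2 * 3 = 460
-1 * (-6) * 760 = 4560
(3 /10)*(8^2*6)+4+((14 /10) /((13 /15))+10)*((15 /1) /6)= 19271 /130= 148.24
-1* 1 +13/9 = 4/9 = 0.44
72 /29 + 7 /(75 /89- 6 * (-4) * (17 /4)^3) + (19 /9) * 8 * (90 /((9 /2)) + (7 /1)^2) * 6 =266201478176 /38058759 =6994.49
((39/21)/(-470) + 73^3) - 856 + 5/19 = 24263960313/62510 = 388161.26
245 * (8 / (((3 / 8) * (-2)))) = -7840 / 3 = -2613.33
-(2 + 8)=-10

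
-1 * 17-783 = -800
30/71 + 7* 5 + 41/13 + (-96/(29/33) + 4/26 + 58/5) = -7884374/133835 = -58.91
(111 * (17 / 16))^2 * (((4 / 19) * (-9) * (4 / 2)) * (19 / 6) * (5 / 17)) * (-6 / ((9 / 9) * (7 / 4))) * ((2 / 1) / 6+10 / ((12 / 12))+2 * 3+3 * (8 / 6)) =191653155 / 56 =3422377.77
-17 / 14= -1.21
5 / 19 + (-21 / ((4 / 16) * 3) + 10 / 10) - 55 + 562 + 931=26814 / 19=1411.26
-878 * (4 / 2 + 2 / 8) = -3951 / 2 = -1975.50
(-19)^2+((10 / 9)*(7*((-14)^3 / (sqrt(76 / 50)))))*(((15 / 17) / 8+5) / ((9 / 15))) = -147078.04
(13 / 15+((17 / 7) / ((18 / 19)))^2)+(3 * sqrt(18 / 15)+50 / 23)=3 * sqrt(30) / 5+17549143 / 1825740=12.90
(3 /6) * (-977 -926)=-1903 /2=-951.50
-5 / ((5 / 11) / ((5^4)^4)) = -1678466796875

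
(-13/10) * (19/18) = -247/180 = -1.37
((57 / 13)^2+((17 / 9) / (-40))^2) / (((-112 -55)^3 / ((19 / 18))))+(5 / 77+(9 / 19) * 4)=5264296620592045123 / 2686321270173340800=1.96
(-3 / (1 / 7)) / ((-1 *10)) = 21 / 10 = 2.10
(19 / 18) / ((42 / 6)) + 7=901 / 126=7.15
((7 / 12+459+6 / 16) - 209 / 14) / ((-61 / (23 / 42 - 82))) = 255771065 / 430416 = 594.24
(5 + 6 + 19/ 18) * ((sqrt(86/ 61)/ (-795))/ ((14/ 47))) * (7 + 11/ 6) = -1457 * sqrt(5246)/ 197640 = -0.53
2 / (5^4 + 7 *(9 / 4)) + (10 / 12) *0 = 8 / 2563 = 0.00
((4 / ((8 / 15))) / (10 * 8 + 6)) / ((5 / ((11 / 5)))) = 33 / 860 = 0.04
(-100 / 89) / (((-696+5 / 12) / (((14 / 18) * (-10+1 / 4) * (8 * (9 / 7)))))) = -93600 / 742883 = -0.13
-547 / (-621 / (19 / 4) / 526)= 2200.77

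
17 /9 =1.89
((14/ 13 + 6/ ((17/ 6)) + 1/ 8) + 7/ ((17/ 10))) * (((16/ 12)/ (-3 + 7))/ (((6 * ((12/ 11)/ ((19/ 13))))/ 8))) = 101783/ 22984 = 4.43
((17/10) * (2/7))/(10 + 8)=17/630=0.03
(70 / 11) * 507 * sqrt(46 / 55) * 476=1404487.37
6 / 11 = 0.55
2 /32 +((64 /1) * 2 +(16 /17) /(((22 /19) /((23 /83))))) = 31858465 /248336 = 128.29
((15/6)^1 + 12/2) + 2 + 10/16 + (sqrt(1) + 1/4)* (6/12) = 47/4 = 11.75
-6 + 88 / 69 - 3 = -533 / 69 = -7.72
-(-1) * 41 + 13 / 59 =2432 / 59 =41.22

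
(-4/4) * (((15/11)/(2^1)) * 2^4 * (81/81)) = -120/11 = -10.91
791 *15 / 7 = 1695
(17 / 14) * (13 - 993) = -1190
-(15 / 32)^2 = -225 / 1024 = -0.22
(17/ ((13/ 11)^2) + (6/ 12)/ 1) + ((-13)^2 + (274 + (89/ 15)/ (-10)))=5768117/ 12675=455.08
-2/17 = -0.12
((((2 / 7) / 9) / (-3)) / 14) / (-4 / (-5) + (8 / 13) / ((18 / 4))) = -65 / 80556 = -0.00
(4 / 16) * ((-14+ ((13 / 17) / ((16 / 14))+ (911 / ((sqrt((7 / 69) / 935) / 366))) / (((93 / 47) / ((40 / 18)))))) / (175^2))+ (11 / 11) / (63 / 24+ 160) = 2671863 / 442340000+ 5223674 * sqrt(451605) / 11962125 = 293.46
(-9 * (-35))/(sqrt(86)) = 315 * sqrt(86)/86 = 33.97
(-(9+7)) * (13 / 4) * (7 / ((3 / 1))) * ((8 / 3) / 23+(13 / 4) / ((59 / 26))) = -2294110 / 12213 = -187.84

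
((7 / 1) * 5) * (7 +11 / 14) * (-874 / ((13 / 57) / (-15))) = 203631075 / 13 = 15663928.85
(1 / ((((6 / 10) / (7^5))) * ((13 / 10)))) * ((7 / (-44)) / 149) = -2941225 / 127842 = -23.01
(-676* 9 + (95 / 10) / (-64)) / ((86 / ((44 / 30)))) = -8566481 / 82560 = -103.76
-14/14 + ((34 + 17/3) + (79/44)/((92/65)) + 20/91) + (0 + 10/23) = 44855903/1105104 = 40.59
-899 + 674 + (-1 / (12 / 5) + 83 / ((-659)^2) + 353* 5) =8023342471 / 5211372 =1539.58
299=299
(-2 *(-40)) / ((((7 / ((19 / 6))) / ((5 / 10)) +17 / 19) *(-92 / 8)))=-3040 / 2323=-1.31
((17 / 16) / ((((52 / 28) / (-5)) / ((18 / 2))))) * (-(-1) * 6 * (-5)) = 80325 / 104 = 772.36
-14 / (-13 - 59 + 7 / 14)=28 / 143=0.20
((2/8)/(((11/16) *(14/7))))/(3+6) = 2/99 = 0.02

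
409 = 409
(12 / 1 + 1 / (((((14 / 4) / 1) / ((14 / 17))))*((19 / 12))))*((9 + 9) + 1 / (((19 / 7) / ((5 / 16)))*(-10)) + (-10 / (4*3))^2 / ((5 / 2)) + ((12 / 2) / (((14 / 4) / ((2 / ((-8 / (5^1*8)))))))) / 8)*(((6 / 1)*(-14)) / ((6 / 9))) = -605856771 / 24548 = -24680.49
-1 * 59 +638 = 579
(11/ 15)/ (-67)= -0.01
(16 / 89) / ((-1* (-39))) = 0.00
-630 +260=-370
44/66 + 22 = 68/3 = 22.67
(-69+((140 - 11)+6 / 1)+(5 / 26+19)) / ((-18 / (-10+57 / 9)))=24365 / 1404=17.35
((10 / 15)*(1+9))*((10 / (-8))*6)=-50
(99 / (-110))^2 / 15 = 27 / 500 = 0.05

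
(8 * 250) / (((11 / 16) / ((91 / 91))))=32000 / 11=2909.09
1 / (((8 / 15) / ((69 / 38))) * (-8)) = -0.43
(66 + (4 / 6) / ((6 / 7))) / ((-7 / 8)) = -4808 / 63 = -76.32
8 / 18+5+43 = 436 / 9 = 48.44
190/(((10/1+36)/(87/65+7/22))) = 1957/286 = 6.84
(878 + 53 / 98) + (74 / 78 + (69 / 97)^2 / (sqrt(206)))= 4761 *sqrt(206) / 1938254 + 3361409 / 3822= 879.52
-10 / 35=-2 / 7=-0.29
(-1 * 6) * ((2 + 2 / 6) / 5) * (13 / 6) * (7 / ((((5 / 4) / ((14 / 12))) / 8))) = -71344 / 225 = -317.08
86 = 86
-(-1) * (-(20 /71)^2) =-400 /5041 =-0.08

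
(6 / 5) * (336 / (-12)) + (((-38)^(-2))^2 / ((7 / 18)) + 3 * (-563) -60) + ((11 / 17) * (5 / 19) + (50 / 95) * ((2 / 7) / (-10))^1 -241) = -1255199358731 / 620327960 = -2023.44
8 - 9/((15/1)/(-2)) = 46/5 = 9.20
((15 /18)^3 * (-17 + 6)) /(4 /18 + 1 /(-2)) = 275 /12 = 22.92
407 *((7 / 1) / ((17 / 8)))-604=12524 / 17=736.71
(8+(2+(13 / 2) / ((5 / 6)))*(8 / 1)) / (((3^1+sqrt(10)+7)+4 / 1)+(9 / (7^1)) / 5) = 502992 / 78917 - 35280*sqrt(10) / 78917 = 4.96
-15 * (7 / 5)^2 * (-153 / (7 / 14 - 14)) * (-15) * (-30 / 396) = -4165 / 11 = -378.64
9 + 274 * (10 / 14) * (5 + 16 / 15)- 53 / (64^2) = 14700385 / 12288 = 1196.32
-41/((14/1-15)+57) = -41/56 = -0.73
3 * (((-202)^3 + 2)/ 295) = -24727218/ 295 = -83821.08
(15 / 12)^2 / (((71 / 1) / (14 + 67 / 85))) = 6285 / 19312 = 0.33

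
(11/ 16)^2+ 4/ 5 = 1629/ 1280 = 1.27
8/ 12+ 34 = 104/ 3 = 34.67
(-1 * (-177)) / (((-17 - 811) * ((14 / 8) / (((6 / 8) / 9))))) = -59 / 5796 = -0.01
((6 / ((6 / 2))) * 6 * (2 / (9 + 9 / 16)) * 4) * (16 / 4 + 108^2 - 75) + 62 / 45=116386.01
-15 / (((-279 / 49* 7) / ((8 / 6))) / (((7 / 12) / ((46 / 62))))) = 245 / 621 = 0.39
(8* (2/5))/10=8/25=0.32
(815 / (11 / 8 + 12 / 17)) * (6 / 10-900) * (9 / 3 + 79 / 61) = -26118647952 / 17263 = -1512984.30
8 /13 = 0.62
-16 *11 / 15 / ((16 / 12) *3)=-44 / 15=-2.93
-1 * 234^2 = -54756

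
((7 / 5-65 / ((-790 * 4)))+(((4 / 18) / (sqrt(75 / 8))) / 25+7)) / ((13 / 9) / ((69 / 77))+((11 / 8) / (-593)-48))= -9798844077 / 53983559405-436448 * sqrt(6) / 17083404875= -0.18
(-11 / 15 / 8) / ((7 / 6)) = -11 / 140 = -0.08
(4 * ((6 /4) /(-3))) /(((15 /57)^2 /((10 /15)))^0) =-2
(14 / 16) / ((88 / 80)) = 35 / 44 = 0.80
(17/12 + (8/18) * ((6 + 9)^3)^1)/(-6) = -250.24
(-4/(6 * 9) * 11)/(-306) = 11/4131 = 0.00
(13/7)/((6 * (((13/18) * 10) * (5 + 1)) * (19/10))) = 1/266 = 0.00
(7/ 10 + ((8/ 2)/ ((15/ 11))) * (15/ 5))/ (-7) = -19/ 14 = -1.36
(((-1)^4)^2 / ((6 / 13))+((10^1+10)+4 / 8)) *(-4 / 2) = -136 / 3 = -45.33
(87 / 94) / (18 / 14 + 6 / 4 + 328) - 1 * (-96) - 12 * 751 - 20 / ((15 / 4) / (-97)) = -5484083945 / 652971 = -8398.66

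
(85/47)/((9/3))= 0.60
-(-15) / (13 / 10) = 150 / 13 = 11.54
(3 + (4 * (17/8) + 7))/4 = 37/8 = 4.62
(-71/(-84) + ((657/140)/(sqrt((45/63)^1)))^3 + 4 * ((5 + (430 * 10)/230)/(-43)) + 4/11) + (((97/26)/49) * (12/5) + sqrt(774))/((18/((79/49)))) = -19946224957/20373973620 + 79 * sqrt(86)/294 + 283593393 * sqrt(35)/9800000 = 172.71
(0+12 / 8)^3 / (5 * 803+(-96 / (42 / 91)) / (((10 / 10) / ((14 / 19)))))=0.00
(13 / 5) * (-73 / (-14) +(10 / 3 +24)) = 17771 / 210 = 84.62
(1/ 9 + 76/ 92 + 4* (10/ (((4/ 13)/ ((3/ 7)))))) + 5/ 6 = 57.48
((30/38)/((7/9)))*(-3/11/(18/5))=-225/2926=-0.08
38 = 38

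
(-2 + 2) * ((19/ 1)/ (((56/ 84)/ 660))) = 0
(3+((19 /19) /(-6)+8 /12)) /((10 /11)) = 77 /20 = 3.85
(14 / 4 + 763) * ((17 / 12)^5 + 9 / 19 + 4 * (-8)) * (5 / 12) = -311896732175 / 37822464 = -8246.34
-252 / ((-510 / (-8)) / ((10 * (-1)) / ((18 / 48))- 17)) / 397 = 14672 / 33745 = 0.43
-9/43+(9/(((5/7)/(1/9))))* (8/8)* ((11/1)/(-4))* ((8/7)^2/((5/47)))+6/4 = -691967/15050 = -45.98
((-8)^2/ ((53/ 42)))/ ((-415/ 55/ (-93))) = 2749824/ 4399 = 625.10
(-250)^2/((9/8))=55555.56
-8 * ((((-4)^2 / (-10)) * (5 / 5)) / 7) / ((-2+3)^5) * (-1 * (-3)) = 192 / 35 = 5.49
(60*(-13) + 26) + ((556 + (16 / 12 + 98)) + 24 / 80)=-2951 / 30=-98.37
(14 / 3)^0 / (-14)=-1 / 14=-0.07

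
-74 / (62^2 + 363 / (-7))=-518 / 26545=-0.02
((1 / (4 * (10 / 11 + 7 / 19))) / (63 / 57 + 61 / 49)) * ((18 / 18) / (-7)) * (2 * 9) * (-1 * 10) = 416955 / 194732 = 2.14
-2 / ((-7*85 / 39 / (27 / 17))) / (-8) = -1053 / 40460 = -0.03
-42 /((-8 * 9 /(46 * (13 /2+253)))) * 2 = 27853 /2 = 13926.50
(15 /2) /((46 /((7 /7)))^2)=0.00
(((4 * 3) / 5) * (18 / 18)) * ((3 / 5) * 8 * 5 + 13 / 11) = 3324 / 55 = 60.44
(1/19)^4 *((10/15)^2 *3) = 4/390963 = 0.00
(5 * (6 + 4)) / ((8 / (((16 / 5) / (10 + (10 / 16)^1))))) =32 / 17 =1.88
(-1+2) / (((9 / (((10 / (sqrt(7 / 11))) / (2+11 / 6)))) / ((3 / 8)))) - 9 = -9+5 *sqrt(77) / 322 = -8.86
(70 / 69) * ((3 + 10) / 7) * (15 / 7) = 650 / 161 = 4.04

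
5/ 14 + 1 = 1.36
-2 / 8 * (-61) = 61 / 4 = 15.25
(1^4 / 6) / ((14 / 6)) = 1 / 14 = 0.07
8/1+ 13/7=69/7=9.86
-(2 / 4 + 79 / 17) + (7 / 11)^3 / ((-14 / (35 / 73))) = -5.16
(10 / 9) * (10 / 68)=0.16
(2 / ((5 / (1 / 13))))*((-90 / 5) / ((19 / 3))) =-108 / 1235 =-0.09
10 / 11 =0.91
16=16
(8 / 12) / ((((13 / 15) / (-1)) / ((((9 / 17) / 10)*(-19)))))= 171 / 221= 0.77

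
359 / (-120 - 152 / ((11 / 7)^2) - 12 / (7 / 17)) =-304073 / 178460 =-1.70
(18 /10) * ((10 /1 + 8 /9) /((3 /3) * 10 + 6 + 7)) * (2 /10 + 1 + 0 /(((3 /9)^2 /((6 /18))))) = 588 /575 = 1.02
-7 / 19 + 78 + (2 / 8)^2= 23619 / 304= 77.69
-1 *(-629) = 629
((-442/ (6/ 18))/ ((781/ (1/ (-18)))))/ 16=0.01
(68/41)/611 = 68/25051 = 0.00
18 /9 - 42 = -40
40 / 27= 1.48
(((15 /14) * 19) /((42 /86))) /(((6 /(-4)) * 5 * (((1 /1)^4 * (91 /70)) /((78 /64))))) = -5.21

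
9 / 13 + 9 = 126 / 13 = 9.69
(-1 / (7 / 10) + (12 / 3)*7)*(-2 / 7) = -7.59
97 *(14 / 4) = 679 / 2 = 339.50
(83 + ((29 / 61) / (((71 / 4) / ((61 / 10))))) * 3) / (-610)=-29639 / 216550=-0.14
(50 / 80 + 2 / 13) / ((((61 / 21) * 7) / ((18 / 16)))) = 2187 / 50752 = 0.04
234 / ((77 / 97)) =22698 / 77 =294.78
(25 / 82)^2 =625 / 6724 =0.09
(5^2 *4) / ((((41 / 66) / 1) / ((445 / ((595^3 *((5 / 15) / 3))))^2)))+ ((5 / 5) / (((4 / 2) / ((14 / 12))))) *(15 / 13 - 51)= -29.08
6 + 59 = 65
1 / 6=0.17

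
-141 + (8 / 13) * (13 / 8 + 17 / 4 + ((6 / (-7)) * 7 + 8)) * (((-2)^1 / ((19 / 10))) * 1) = -36087 / 247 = -146.10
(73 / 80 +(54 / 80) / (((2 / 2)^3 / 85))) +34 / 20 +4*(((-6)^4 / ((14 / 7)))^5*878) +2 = 32101071103752934239 / 80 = 401263388796911677.99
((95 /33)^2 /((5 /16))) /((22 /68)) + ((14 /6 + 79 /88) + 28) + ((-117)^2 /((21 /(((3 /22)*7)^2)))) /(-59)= 583130543 /5654088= 103.13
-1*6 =-6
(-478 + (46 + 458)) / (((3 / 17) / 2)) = 884 / 3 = 294.67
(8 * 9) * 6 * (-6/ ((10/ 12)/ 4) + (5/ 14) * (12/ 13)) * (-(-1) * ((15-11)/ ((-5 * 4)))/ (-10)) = -2798064/ 11375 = -245.98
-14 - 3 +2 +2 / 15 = -223 / 15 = -14.87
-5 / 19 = -0.26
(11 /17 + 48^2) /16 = 39179 /272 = 144.04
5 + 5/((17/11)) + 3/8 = 1171/136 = 8.61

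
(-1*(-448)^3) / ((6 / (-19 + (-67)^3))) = -13522465718272 / 3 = -4507488572757.33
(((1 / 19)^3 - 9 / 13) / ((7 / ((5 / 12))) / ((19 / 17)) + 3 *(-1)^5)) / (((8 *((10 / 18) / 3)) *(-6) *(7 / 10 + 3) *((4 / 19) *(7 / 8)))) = 154295 / 16249142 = 0.01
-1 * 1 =-1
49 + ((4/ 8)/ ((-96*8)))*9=25085/ 512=48.99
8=8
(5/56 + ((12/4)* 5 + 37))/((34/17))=2917/112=26.04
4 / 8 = 1 / 2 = 0.50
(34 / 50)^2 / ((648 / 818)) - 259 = -52329299 / 202500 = -258.42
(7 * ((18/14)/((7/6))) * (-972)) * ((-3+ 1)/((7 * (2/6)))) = 314928/49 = 6427.10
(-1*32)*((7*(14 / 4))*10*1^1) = -7840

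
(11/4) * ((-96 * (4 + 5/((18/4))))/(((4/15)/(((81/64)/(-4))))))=102465/64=1601.02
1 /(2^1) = 1 /2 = 0.50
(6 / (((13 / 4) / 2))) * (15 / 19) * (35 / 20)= 1260 / 247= 5.10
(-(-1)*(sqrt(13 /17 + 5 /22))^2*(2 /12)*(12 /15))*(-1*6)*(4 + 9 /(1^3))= -9646 /935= -10.32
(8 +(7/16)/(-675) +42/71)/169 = 506731/9968400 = 0.05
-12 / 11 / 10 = -6 / 55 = -0.11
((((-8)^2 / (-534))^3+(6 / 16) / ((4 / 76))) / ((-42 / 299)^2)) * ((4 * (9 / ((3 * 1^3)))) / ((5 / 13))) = 180090739821473 / 15988696920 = 11263.63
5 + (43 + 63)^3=1191021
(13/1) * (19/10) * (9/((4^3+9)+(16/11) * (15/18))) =73359/24490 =3.00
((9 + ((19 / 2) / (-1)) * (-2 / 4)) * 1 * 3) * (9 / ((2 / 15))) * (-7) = -155925 / 8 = -19490.62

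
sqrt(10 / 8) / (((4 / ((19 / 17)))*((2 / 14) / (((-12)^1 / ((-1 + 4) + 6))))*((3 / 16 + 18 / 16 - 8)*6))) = 0.07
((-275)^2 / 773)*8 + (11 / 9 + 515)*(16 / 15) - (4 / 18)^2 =417394724 / 313065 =1333.25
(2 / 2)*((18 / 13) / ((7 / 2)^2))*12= 864 / 637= 1.36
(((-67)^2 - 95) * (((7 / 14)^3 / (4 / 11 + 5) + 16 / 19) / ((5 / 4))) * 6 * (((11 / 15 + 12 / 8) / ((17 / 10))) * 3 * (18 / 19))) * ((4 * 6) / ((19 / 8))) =688677.33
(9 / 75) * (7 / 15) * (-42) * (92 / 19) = -27048 / 2375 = -11.39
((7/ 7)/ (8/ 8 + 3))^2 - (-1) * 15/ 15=17/ 16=1.06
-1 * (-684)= 684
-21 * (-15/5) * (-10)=-630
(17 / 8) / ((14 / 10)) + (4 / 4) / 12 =269 / 168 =1.60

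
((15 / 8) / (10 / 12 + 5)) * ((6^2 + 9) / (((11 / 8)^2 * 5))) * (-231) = -3888 / 11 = -353.45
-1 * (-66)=66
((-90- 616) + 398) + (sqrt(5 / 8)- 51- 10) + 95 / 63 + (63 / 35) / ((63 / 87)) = -364.22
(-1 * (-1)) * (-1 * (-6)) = 6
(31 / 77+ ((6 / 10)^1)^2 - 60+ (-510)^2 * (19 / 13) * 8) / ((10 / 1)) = 304111.00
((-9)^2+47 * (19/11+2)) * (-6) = -1537.09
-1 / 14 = -0.07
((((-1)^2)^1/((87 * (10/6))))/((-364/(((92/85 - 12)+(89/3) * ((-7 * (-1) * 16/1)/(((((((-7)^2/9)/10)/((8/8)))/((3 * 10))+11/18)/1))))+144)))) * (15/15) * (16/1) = -446726336/272222275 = -1.64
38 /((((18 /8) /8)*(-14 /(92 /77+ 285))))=-2762.01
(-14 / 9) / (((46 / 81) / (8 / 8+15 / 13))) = -1764 / 299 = -5.90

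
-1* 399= -399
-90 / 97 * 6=-540 / 97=-5.57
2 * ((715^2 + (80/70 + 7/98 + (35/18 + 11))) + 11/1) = 64417520/63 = 1022500.32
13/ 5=2.60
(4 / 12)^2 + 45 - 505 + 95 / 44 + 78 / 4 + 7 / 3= -172615 / 396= -435.90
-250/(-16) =125/8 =15.62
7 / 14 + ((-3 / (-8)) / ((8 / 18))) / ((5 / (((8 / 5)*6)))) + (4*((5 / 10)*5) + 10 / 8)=1337 / 100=13.37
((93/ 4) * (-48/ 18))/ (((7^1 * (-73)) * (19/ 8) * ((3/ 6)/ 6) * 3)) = 1984/ 9709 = 0.20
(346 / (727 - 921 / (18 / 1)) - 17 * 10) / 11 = -687274 / 44605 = -15.41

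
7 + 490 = 497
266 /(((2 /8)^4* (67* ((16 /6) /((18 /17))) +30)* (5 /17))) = 15628032 /13415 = 1164.97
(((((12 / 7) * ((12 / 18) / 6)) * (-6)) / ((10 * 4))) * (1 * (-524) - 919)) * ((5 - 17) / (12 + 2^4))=-4329 / 245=-17.67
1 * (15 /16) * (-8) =-15 /2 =-7.50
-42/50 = -0.84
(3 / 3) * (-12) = -12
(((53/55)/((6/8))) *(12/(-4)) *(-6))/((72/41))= 2173/165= 13.17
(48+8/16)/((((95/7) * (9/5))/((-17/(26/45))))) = -57715/988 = -58.42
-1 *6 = -6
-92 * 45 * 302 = -1250280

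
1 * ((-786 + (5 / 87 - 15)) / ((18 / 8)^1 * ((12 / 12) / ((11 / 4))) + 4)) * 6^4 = -331128864 / 1537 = -215438.43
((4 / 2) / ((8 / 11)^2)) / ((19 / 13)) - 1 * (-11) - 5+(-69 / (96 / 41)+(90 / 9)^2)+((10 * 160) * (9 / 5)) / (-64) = 34.12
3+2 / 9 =29 / 9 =3.22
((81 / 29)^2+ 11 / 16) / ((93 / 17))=1941859 / 1251408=1.55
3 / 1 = 3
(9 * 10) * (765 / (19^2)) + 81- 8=95203 / 361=263.72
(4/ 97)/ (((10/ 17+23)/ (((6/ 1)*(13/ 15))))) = 1768/ 194485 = 0.01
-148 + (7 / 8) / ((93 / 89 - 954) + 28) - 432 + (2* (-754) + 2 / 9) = -12374498327 / 5927112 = -2087.78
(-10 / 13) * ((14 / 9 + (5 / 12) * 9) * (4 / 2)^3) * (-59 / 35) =45076 / 819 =55.04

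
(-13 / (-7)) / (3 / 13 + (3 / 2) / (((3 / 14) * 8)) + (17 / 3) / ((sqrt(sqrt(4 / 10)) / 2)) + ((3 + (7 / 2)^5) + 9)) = -51786633865869646848 * 2^(3 / 4) * 5^(1 / 4) / 1426043629751942594076887-22953276324446208 * 2^(1 / 4) * 5^(3 / 4) / 1426043629751942594076887 + 1090262774305456128 * sqrt(10) / 1426043629751942594076887 + 4919649666780732320736 / 1426043629751942594076887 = 0.00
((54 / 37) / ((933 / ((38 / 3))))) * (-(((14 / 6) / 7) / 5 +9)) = -10336 / 57535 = -0.18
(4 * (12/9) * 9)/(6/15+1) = 240/7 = 34.29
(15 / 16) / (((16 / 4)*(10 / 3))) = 9 / 128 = 0.07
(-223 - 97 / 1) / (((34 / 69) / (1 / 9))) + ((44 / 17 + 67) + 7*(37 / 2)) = 12947 / 102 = 126.93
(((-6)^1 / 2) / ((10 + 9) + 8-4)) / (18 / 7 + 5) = -21 / 1219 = -0.02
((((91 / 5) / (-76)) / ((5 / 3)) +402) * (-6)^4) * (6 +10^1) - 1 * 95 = 3958078843 / 475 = 8332797.56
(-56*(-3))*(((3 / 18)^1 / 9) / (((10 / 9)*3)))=14 / 15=0.93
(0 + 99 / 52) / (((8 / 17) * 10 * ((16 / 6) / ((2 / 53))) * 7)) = 5049 / 6173440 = 0.00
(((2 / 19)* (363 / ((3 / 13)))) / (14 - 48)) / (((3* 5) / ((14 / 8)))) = -11011 / 19380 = -0.57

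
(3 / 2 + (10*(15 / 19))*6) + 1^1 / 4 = 3733 / 76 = 49.12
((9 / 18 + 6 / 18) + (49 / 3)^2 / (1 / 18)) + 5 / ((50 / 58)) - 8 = 144019 / 30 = 4800.63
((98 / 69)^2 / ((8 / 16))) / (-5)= -19208 / 23805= -0.81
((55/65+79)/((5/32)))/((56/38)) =157776/455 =346.76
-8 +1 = -7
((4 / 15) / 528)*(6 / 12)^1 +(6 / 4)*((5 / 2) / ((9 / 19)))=31351 / 3960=7.92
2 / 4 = 1 / 2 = 0.50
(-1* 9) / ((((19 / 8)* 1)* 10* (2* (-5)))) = 18 / 475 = 0.04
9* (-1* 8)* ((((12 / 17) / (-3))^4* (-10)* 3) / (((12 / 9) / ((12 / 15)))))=331776 / 83521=3.97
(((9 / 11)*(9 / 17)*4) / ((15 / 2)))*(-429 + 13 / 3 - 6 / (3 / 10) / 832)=-2385063 / 24310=-98.11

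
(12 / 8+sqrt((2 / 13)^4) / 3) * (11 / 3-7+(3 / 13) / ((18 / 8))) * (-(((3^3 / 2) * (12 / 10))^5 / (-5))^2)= 130123493408286308957103 / 536376953125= 242597100136.70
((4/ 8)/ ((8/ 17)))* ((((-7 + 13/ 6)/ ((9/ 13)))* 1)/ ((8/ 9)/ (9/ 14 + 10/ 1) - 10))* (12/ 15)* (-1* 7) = -6684587/ 1595760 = -4.19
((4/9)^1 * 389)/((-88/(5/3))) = -1945/594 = -3.27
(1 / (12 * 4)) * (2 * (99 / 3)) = 11 / 8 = 1.38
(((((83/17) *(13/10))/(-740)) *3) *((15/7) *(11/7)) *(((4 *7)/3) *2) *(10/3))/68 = -11869/149702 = -0.08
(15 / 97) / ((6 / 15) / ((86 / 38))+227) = 1075 / 1579257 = 0.00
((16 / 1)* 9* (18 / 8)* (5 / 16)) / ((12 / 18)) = 151.88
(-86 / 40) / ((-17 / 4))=43 / 85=0.51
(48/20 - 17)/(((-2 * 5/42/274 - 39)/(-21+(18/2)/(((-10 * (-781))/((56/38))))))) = -654412414698/83250870725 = -7.86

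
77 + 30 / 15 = 79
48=48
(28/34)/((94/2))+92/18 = 5.13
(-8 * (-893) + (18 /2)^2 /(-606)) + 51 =1453363 /202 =7194.87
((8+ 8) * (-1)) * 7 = -112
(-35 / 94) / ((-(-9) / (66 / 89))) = -385 / 12549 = -0.03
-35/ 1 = -35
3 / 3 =1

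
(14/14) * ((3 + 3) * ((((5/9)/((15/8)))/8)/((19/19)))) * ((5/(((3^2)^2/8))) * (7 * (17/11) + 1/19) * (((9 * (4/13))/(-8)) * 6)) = -181760/73359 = -2.48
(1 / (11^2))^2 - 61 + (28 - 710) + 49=-10160853 / 14641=-694.00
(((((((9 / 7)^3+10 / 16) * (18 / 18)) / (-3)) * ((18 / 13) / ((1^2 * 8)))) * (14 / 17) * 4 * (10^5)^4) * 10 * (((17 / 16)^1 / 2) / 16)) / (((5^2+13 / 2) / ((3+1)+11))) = -36850585937500000000000 / 4459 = -8264316200381251401.66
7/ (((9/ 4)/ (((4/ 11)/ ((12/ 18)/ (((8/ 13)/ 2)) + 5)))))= 224/ 1419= 0.16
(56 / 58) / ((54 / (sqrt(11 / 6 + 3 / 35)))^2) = 403 / 634230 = 0.00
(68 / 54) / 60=0.02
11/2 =5.50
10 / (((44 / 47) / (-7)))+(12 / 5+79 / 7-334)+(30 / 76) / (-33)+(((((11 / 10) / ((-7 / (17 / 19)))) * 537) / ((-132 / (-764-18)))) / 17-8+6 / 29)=-72839307 / 169708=-429.20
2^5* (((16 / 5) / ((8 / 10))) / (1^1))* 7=896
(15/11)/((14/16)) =120/77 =1.56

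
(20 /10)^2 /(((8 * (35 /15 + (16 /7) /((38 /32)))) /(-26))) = -5187 /1699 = -3.05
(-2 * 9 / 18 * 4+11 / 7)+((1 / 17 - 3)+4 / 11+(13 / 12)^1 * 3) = -9195 / 5236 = -1.76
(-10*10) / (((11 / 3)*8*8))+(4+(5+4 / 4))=1685 / 176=9.57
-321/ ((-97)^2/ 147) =-47187/ 9409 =-5.02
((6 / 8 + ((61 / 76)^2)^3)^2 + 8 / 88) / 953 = 459904708326328561025115 / 389267990506508441048055808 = 0.00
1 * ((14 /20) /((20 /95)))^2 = 11.06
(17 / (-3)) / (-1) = 17 / 3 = 5.67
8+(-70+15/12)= -243/4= -60.75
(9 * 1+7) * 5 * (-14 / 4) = -280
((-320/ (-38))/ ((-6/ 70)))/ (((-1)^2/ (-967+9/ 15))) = 5411840/ 57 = 94944.56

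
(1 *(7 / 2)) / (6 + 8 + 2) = 7 / 32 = 0.22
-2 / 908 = -1 / 454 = -0.00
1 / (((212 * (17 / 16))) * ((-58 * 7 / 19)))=-38 / 182903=-0.00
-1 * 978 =-978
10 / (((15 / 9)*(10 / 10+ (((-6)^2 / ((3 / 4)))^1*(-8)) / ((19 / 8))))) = -114 / 3053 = -0.04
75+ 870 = 945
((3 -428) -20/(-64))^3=-313738909875/4096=-76596413.54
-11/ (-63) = 11/ 63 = 0.17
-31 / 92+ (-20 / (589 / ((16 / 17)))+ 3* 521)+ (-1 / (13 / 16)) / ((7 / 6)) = 1561.58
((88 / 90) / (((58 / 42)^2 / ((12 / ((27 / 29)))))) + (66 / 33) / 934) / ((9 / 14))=56401982 / 5484915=10.28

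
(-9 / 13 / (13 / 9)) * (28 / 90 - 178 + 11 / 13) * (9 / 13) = 8379693 / 142805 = 58.68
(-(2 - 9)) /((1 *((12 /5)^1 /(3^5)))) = 2835 /4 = 708.75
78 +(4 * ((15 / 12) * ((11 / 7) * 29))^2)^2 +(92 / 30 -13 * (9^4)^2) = -225387157894289 / 576240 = -391134176.55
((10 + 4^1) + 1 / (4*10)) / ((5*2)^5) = 561 / 4000000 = 0.00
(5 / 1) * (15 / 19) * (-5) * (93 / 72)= -3875 / 152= -25.49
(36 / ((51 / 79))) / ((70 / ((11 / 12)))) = 869 / 1190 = 0.73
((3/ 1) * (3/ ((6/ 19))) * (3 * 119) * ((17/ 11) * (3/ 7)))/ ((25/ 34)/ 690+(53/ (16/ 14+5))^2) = 643102394778/ 7104028987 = 90.53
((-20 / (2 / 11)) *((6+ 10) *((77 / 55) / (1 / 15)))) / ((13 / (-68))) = 2513280 / 13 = 193329.23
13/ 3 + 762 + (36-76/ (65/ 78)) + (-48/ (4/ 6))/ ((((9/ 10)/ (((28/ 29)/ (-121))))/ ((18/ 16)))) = 711.85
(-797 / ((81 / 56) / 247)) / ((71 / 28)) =-308674912 / 5751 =-53673.26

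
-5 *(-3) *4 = 60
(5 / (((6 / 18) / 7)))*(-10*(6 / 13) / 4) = -1575 / 13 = -121.15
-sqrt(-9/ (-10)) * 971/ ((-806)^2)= -2913 * sqrt(10)/ 6496360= -0.00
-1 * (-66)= 66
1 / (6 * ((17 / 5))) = 5 / 102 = 0.05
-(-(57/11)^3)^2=-34296447249/1771561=-19359.45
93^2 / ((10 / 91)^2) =716223.69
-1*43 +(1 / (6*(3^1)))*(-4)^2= -379 / 9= -42.11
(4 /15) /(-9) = -4 /135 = -0.03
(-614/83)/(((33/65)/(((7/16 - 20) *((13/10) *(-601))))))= -9759866779/43824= -222705.98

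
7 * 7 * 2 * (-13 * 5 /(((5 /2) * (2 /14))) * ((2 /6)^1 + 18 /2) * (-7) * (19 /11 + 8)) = 374056592 /33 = 11335048.24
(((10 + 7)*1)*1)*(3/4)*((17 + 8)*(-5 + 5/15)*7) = -10412.50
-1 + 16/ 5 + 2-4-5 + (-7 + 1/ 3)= -11.47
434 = 434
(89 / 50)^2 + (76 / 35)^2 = 965729 / 122500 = 7.88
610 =610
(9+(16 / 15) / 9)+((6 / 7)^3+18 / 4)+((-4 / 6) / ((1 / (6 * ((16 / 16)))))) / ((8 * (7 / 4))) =1293071 / 92610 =13.96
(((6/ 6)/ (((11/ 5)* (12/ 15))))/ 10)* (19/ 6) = 95/ 528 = 0.18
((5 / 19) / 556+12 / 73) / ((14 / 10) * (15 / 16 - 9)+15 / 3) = -2542660 / 96974879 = -0.03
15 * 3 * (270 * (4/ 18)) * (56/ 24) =6300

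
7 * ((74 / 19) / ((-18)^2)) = 259 / 3078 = 0.08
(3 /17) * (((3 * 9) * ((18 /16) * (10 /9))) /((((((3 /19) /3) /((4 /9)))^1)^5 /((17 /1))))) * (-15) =-15847033600 /243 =-65214130.04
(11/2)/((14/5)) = 55/28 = 1.96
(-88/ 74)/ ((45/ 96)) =-1408/ 555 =-2.54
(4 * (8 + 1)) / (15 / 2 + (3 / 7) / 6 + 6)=2.65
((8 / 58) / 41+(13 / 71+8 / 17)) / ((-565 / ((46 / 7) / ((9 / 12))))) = -0.01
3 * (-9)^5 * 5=-885735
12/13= 0.92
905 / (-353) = -905 / 353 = -2.56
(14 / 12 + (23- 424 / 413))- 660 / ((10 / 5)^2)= -351529 / 2478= -141.86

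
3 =3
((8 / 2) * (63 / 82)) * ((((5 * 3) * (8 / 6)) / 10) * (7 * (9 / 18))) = 882 / 41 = 21.51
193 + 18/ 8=781/ 4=195.25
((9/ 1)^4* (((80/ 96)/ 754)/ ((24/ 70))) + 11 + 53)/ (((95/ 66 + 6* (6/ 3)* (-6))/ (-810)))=6864571395/ 7022756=977.48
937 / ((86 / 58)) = 27173 / 43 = 631.93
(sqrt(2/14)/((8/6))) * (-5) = -15 * sqrt(7)/28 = -1.42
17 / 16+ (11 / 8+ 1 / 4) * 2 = 69 / 16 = 4.31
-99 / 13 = -7.62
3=3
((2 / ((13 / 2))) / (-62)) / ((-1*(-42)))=-1 / 8463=-0.00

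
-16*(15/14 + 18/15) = -1272/35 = -36.34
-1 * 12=-12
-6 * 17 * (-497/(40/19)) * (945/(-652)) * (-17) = 1547358309/2608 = 593312.24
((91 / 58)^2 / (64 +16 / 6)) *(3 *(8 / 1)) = 74529 / 84100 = 0.89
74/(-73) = -74/73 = -1.01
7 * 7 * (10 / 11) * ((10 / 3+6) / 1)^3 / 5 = 2151296 / 297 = 7243.42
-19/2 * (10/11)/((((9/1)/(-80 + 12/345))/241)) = 3828044/207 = 18492.97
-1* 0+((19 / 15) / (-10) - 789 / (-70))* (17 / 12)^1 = 99467 / 6300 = 15.79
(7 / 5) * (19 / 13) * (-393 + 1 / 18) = -940709 / 1170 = -804.02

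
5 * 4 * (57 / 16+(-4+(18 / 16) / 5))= -17 / 4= -4.25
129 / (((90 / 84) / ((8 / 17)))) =56.66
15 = 15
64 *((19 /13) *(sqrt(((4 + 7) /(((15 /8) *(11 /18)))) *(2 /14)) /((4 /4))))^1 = 109.54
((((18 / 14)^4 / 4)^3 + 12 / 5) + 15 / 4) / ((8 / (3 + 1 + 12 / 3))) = 28651800893973 / 4429211904320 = 6.47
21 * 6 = 126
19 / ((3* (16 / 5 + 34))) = 95 / 558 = 0.17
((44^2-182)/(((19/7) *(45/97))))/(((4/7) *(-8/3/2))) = -4168381/2280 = -1828.24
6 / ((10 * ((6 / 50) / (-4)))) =-20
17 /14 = 1.21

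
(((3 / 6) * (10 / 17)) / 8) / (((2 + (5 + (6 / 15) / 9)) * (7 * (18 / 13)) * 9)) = 325 / 5432112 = 0.00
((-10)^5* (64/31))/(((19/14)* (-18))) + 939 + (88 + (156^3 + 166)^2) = 76408798963564051/5301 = 14414034892202.24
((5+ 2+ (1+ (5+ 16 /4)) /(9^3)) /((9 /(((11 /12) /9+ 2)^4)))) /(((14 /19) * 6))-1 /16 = 253262152304683 /74979811759104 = 3.38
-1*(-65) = 65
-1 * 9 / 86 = -9 / 86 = -0.10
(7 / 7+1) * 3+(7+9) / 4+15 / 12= 45 / 4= 11.25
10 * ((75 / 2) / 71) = 375 / 71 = 5.28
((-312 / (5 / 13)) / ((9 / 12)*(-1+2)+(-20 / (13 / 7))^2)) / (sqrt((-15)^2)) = -913952 / 1972675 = -0.46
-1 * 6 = -6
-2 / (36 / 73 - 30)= 73 / 1077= 0.07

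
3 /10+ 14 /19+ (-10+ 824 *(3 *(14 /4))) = 1642177 /190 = 8643.04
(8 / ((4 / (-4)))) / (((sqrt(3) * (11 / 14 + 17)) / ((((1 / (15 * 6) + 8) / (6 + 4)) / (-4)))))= 5047 * sqrt(3) / 168075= 0.05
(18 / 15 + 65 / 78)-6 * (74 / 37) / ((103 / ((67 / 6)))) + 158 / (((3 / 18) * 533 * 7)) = 11372573 / 11528790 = 0.99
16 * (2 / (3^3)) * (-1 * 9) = -32 / 3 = -10.67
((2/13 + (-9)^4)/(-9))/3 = -243.01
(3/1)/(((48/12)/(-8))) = -6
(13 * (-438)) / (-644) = 2847 / 322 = 8.84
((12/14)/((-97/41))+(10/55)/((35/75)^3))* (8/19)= 4177248/6953639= 0.60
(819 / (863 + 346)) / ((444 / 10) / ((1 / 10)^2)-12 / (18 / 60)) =21 / 136400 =0.00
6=6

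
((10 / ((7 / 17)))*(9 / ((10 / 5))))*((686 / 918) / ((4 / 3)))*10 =1225 / 2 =612.50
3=3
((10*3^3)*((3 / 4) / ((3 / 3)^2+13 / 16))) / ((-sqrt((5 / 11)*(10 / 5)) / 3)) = -972*sqrt(110) / 29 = -351.53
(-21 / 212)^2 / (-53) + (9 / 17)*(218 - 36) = 3901760919 / 40494544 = 96.35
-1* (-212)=212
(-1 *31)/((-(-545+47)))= -31/498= -0.06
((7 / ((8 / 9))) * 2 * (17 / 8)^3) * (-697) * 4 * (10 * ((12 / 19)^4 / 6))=-29124190305 / 260642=-111740.20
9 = 9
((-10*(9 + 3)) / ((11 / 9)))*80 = -7854.55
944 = 944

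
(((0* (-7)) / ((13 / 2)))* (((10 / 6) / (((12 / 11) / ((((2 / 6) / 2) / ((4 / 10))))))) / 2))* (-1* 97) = 0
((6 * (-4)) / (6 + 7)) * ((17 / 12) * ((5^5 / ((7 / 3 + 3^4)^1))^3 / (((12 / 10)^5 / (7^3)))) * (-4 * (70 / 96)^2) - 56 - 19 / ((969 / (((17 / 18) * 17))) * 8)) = 26829151431727 / 663552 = 40432628.39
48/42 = 8/7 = 1.14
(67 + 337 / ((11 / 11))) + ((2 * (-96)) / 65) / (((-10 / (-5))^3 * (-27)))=236348 / 585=404.01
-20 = -20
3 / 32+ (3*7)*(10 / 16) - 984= -31065 / 32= -970.78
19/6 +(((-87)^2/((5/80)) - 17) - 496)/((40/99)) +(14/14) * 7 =35816747/120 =298472.89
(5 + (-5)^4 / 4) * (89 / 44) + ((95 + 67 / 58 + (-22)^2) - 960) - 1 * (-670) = 3145697 / 5104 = 616.32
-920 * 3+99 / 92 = -253821 / 92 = -2758.92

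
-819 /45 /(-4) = 91 /20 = 4.55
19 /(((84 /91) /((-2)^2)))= 247 /3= 82.33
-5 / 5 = -1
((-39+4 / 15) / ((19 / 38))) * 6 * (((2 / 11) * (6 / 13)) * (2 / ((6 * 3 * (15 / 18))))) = -18592 / 3575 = -5.20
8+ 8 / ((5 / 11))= 128 / 5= 25.60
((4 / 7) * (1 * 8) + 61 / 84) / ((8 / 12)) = 445 / 56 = 7.95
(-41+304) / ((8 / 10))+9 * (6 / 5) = 6791 / 20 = 339.55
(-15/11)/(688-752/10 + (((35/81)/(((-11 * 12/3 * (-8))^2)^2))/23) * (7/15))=-585023540428800/262901778754830581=-0.00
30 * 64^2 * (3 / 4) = 92160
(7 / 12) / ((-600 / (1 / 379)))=-7 / 2728800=-0.00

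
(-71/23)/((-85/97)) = 3.52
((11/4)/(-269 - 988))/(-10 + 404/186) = 341/1220128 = 0.00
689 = 689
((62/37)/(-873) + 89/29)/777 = 2872991/727838433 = 0.00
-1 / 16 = -0.06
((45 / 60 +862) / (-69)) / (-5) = 3451 / 1380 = 2.50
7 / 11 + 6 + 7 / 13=1026 / 143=7.17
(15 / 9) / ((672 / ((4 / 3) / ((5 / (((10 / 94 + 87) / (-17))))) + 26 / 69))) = -45463 / 18524016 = -0.00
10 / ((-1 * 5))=-2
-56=-56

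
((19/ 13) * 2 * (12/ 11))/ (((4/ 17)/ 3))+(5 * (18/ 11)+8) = 56.84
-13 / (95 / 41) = -533 / 95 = -5.61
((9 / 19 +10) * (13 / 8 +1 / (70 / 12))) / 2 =100097 / 10640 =9.41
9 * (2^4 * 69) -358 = 9578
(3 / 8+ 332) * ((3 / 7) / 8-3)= -438735 / 448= -979.32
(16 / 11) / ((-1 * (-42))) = 8 / 231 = 0.03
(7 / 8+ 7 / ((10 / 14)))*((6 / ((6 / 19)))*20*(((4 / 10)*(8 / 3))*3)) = 12980.80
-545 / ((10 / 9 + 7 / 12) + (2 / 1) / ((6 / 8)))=-19620 / 157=-124.97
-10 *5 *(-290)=14500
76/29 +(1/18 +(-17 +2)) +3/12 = -12605/1044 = -12.07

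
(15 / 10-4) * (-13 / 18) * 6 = 65 / 6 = 10.83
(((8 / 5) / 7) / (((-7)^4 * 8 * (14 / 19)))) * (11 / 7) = 209 / 8235430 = 0.00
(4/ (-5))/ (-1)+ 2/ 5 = 6/ 5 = 1.20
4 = 4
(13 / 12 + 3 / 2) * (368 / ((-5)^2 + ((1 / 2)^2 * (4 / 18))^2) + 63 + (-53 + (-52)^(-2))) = 16785336539 / 262861248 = 63.86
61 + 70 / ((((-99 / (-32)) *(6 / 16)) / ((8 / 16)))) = 27077 / 297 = 91.17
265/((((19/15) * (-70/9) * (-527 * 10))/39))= 55809/280364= 0.20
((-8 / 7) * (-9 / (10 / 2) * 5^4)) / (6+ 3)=1000 / 7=142.86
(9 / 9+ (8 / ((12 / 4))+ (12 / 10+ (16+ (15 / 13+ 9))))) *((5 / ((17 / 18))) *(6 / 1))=217764 / 221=985.36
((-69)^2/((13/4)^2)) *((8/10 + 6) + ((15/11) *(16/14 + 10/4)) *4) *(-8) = -6257401344/65065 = -96171.54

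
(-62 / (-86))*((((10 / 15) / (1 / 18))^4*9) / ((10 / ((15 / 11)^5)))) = 439324560000 / 6925193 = 63438.60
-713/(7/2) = -1426/7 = -203.71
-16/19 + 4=60/19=3.16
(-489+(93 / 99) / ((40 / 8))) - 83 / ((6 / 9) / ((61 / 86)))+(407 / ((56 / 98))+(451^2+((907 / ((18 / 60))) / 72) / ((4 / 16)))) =26015049679 / 127710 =203704.09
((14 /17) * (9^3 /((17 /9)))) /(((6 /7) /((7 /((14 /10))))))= 535815 /289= 1854.03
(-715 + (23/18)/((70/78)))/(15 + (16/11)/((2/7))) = -126797/3570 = -35.52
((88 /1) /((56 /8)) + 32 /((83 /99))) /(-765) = -0.07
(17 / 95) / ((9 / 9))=17 / 95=0.18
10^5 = 100000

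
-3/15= -1/5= -0.20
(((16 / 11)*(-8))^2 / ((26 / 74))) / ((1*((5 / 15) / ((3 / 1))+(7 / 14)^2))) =21823488 / 20449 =1067.22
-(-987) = 987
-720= -720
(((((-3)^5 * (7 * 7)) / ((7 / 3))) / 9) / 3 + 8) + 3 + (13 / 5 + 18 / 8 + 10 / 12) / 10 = -106459 / 600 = -177.43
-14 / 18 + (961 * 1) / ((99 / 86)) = 27523 / 33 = 834.03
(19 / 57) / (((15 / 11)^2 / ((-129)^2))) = 223729 / 75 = 2983.05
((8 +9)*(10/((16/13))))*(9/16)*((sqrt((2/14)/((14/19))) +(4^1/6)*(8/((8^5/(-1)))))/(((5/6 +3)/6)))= -29835/1507328 +89505*sqrt(38)/10304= 53.53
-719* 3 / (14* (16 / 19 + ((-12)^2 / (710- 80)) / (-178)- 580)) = 18237435 / 68555072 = 0.27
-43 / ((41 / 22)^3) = -457864 / 68921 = -6.64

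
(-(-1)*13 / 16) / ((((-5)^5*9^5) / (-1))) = 13 / 2952450000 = 0.00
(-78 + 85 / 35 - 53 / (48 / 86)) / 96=-28649 / 16128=-1.78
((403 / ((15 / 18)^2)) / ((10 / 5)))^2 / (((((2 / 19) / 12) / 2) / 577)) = 6922544602896 / 625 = 11076071364.63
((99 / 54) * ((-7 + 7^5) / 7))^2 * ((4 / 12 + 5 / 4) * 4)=367840000 / 3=122613333.33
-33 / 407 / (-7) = 3 / 259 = 0.01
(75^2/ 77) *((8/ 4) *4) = 45000/ 77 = 584.42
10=10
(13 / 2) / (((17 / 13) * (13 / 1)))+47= 1611 / 34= 47.38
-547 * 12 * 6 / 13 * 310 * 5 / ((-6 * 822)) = 1695700 / 1781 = 952.11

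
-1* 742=-742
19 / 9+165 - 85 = 739 / 9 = 82.11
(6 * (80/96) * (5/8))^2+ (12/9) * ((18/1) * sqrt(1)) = 2161/64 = 33.77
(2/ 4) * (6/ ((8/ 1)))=3/ 8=0.38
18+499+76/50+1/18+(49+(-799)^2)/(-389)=-196525849/175050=-1122.68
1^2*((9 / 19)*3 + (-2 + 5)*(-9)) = -486 / 19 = -25.58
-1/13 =-0.08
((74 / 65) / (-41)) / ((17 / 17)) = -74 / 2665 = -0.03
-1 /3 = -0.33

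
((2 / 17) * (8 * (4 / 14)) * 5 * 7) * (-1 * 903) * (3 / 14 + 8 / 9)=-478160 / 51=-9375.69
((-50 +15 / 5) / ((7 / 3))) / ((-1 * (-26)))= -0.77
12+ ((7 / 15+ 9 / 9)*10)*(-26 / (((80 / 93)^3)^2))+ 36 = -29267001411069 / 32768000000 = -893.16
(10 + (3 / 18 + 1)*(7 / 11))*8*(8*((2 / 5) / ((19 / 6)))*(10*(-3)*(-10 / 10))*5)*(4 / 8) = 6513.30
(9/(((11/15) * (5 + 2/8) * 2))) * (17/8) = 765/308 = 2.48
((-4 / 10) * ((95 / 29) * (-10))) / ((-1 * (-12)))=95 / 87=1.09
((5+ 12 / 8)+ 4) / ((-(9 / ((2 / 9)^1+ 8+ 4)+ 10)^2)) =-127050 / 1394761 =-0.09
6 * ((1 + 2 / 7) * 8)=432 / 7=61.71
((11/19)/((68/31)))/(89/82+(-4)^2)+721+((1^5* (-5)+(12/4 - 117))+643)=1126796251/905046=1245.02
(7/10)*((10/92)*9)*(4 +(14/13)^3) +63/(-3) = -17.41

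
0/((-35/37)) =0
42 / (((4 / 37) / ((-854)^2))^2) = 1911455706129018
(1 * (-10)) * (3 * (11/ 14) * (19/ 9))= -1045/ 21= -49.76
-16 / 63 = -0.25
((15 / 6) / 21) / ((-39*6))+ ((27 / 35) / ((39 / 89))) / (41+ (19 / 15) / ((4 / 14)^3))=0.02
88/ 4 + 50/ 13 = 336/ 13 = 25.85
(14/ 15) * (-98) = -1372/ 15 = -91.47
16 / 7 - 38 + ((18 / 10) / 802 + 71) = 990533 / 28070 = 35.29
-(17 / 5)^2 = -289 / 25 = -11.56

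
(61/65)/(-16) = -61/1040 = -0.06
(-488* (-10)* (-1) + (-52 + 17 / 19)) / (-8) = 93691 / 152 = 616.39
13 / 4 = 3.25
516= 516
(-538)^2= 289444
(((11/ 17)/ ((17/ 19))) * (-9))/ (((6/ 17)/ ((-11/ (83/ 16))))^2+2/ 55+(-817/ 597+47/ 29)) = -1260945956160/ 61267873301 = -20.58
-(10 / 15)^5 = -0.13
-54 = -54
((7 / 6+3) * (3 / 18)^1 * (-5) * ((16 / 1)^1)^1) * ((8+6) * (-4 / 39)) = 28000 / 351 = 79.77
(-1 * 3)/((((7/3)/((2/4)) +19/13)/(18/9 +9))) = -5.38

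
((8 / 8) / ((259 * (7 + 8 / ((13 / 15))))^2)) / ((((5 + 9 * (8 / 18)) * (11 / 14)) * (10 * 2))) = 0.00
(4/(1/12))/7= 48/7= 6.86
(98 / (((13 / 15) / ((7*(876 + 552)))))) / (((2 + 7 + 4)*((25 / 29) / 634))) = 54033218064 / 845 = 63944636.76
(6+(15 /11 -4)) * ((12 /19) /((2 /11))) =222 /19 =11.68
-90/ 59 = -1.53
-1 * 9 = -9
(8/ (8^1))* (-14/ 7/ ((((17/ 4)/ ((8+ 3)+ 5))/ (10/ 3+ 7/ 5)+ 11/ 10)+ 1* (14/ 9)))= -408960/ 554483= -0.74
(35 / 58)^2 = 1225 / 3364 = 0.36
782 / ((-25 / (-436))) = 340952 / 25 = 13638.08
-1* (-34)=34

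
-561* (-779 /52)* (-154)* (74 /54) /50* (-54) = 1245067131 /650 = 1915487.89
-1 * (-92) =92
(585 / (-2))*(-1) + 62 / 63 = 36979 / 126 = 293.48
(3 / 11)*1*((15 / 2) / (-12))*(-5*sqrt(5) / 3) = 25*sqrt(5) / 88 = 0.64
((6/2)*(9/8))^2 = 729/64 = 11.39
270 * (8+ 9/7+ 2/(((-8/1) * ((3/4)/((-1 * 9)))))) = 3317.14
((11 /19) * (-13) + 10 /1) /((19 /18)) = 846 /361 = 2.34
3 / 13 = 0.23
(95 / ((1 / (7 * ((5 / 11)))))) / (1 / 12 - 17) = -5700 / 319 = -17.87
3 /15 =1 /5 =0.20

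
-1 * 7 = -7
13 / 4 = 3.25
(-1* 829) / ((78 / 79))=-65491 / 78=-839.63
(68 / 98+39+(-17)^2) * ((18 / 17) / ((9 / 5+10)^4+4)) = 181192500 / 10095844213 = 0.02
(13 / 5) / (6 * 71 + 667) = 0.00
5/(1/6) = 30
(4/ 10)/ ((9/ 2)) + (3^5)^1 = 10939/ 45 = 243.09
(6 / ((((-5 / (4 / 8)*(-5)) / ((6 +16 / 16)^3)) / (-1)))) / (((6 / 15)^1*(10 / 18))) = -9261 / 50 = -185.22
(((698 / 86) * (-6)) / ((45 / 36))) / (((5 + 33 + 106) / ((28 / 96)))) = -2443 / 30960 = -0.08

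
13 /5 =2.60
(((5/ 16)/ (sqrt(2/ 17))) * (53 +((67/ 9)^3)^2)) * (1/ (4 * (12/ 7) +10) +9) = 241825300978495 * sqrt(34)/ 1003360608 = 1405348.87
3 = 3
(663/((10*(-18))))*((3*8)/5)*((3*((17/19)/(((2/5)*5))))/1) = -11271/475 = -23.73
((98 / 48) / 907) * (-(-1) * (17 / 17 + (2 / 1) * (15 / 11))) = 2009 / 239448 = 0.01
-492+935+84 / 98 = 3107 / 7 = 443.86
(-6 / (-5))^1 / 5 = 6 / 25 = 0.24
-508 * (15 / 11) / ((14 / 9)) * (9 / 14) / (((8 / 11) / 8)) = -154305 / 49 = -3149.08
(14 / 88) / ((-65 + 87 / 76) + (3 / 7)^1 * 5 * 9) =-0.00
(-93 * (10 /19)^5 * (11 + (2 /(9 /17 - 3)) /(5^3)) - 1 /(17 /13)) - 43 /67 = -842924671786 /19741937327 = -42.70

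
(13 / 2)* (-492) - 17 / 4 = -12809 / 4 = -3202.25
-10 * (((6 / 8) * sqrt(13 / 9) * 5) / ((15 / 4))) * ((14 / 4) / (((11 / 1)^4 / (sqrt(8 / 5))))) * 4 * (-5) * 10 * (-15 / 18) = -7000 * sqrt(130) / 131769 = -0.61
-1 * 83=-83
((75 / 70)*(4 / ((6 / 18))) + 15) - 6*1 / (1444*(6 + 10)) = 2252619 / 80864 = 27.86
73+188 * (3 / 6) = 167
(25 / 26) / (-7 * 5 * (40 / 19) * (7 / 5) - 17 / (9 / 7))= -4275 / 517426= -0.01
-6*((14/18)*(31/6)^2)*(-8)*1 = 26908/27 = 996.59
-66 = -66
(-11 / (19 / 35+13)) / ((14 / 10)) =-275 / 474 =-0.58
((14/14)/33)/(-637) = -1/21021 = -0.00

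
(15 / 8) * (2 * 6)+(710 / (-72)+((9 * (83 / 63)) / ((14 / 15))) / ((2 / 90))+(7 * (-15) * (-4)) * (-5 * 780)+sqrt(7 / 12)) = -1637414.91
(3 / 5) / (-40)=-3 / 200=-0.02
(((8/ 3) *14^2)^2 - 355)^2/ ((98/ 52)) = 156757420925066/ 3969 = 39495444929.47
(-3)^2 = 9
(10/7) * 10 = 100/7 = 14.29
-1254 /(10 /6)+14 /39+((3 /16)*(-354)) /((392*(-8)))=-3679001479 /4892160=-752.02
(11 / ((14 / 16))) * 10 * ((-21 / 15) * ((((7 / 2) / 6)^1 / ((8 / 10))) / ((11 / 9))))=-105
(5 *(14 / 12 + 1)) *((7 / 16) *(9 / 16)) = 1365 / 512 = 2.67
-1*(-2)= 2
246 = 246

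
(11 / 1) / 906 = 11 / 906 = 0.01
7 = 7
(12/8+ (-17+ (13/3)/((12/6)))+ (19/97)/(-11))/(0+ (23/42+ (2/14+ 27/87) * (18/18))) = -17351222/1300673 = -13.34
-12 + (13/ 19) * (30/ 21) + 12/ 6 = -1200/ 133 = -9.02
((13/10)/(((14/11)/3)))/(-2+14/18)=-351/140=-2.51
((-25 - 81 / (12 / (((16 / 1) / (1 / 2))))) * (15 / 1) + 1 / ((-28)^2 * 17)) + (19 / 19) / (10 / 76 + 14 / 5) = -3614.66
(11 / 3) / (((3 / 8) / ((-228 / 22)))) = -101.33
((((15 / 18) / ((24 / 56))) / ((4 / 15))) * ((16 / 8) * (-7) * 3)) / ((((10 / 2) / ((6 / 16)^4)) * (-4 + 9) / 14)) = -27783 / 8192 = -3.39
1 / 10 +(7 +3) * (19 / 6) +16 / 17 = 16681 / 510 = 32.71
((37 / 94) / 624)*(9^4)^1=80919 / 19552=4.14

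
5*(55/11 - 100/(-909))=23225/909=25.55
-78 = -78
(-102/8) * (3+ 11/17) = -93/2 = -46.50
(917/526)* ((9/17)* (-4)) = -16506/4471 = -3.69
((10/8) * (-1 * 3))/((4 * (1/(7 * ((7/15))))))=-49/16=-3.06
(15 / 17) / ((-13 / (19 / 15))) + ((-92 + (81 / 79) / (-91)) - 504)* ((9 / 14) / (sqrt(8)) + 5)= -364212132 / 122213 - 38562525* sqrt(2) / 402584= -3115.61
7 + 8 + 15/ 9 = 50/ 3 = 16.67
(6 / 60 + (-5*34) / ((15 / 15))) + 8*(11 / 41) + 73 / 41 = -68049 / 410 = -165.97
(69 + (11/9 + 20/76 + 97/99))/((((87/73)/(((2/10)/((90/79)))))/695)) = 53878814569/7364115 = 7316.40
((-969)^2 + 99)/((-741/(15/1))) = -4695300/247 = -19009.31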